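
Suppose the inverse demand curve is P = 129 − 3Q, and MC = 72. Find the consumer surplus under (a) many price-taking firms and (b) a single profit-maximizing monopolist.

Competition: CS = 541.5; Monopoly: CS = 135.375

Under competition P = MC = 72, so Q = (129 − 72)/3 = 19.
CS = ½·(129 − 72)·19 = 541.5.
The monopolist equates marginal revenue to marginal cost: 129 − 6Q = 72, so Q = 9.5. From demand, P = 100.5.
CS = ½·(129 − 100.5)·9.5 = 135.375.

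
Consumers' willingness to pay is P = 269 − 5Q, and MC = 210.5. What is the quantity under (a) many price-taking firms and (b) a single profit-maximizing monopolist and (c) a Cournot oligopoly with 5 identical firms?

Competition: Q = 11.7; Monopoly: Q = 5.85; Cournot: Q = 9.75

Under competition P = MC = 210.5, so Q = (269 − 210.5)/5 = 11.7.
The monopolist equates marginal revenue to marginal cost: 269 − 10Q = 210.5, so Q = 5.85. From demand, P = 239.75.
With 5 symmetric Cournot firms, each firm's FOC gives 269 − 30q = 210.5, so q = 1.95, Q = 5·1.95 = 9.75, and P = 220.25.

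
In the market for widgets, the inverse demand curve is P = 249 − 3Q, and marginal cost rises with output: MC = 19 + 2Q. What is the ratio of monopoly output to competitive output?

Q_m/Q_c = 0.625

Monopoly sets MR = MC: 249 − 6Q = 19 + 2Q ⇒ Q = 28.75, P = 249 − 3·28.75 = 162.75.
Competitive equilibrium sets price equal to marginal cost: 249 − 3Q = 19 + 2Q, so Q = 46 and P = 111.
Ratio Q_m/Q_c = 28.75/46 = 0.625.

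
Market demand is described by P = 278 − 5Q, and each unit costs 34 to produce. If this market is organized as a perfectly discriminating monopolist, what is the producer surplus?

With perfect price discrimination, output is the efficient level Q = 48.8 (where demand meets MC), but every buyer pays their willingness to pay: CS = 0 and PS = total surplus.
PS = ½·(278 − 34)·48.8 = 5953.6.

PS = 5953.6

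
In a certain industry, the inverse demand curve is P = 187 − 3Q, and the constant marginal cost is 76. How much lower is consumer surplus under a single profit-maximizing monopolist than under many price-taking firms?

Consumer surplus falls by 1540.125

Under competition P = MC = 76, so Q = (187 − 76)/3 = 37.
CS = ½·(187 − 76)·37 = 2053.5.
The monopolist equates marginal revenue to marginal cost: 187 − 6Q = 76, so Q = 18.5. From demand, P = 131.5.
CS = ½·(187 − 131.5)·18.5 = 513.375.
Change in consumer surplus: 513.375 − 2053.5 = −1540.125.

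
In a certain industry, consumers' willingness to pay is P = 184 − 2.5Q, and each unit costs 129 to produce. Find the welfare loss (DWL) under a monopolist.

Competitive firms price at marginal cost: P = 129, giving Q = 22.
A monopolist chooses Q where MR = MC. MR = 184 − 5Q; setting this equal to 129 gives Q = 11 and P = 156.5.
DWL is the triangle between Q = 11 and Q = 22: ½·(22 − 11)·(156.5 − 129) = 151.25.

DWL = 151.25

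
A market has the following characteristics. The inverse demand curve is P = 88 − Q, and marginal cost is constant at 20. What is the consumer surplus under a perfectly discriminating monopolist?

With perfect price discrimination, output is the efficient level Q = 68 (where demand meets MC), but every buyer pays their willingness to pay: CS = 0 and PS = total surplus.
CS = 0.

CS = 0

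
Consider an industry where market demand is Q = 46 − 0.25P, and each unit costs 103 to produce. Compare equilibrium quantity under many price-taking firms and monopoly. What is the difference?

Equilibrium quantity falls by 10.125

Inverting demand: P = 184 − 4Q.
Competitive firms price at marginal cost: P = 103, giving Q = 20.25.
The monopolist equates marginal revenue to marginal cost: 184 − 8Q = 103, so Q = 10.125. From demand, P = 143.5.
Change in equilibrium quantity: 10.125 − 20.25 = −10.125.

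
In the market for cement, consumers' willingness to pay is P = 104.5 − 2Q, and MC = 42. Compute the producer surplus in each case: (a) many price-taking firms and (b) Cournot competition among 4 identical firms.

Under competition P = MC = 42, so Q = (104.5 − 42)/2 = 31.25.
PS = (42 − 42)·31.25 = 0.
With 4 symmetric Cournot firms, each firm's FOC gives 104.5 − 10q = 42, so q = 6.25, Q = 4·6.25 = 25, and P = 54.5.
PS = (54.5 − 42)·25 = 312.5.

Competition: PS = 0; Cournot: PS = 312.5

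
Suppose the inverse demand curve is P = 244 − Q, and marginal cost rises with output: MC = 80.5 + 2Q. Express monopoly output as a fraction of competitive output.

The monopolist equates marginal revenue to marginal cost: 244 − 2Q = 80.5 + 2Q, so Q = 40.875. From demand, P = 203.125.
Under competition P = MC: 244 − Q = 80.5 + 2Q ⇒ Q = 54.5, P = 189.5.
Ratio Q_m/Q_c = 40.875/54.5 = 0.75.

Q_m/Q_c = 0.75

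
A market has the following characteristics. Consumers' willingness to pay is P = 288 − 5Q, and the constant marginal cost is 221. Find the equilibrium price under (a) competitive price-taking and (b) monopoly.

Competition: P = 221; Monopoly: P = 254.5

Perfect competition: P = MC = 221, so 288 − 5Q = 221 and Q = 13.4.
Monopoly sets MR = MC: 288 − 10Q = 221 ⇒ Q = 6.7, P = 288 − 5·6.7 = 254.5.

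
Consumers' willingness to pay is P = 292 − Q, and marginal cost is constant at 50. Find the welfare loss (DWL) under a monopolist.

DWL = 7320.5

Competitive firms price at marginal cost: P = 50, giving Q = 242.
The monopolist equates marginal revenue to marginal cost: 292 − 2Q = 50, so Q = 121. From demand, P = 171.
DWL is the triangle between Q = 121 and Q = 242: ½·(242 − 121)·(171 − 50) = 7320.5.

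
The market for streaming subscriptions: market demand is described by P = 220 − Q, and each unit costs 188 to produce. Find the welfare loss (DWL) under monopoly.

Perfect competition: P = MC = 188, so 220 − Q = 188 and Q = 32.
Monopoly sets MR = MC: 220 − 2Q = 188 ⇒ Q = 16, P = 220 − 16 = 204.
DWL is the triangle between Q = 16 and Q = 32: ½·(32 − 16)·(204 − 188) = 128.

DWL = 128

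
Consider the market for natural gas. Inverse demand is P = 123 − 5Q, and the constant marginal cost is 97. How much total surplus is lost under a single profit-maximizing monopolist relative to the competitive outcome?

DWL = 16.9

Competitive firms price at marginal cost: P = 97, giving Q = 5.2.
A monopolist chooses Q where MR = MC. MR = 123 − 10Q; setting this equal to 97 gives Q = 2.6 and P = 110.
DWL is the triangle between Q = 2.6 and Q = 5.2: ½·(5.2 − 2.6)·(110 − 97) = 16.9.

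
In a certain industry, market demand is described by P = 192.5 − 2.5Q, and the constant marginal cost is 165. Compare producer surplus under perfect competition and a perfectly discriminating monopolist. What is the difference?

PS rises by 151.25

Perfect competition: P = MC = 165, so 192.5 − 2.5Q = 165 and Q = 11.
PS = (165 − 165)·11 = 0.
A perfectly discriminating monopolist sells every unit with P(Q) ≥ MC(Q), so output equals the competitive quantity Q = 11. Each buyer pays their reservation price, so CS = 0 and the firm captures all surplus.
PS = ½·(192.5 − 165)·11 = 151.25.
Change in producer surplus: 151.25 − 0 = 151.25.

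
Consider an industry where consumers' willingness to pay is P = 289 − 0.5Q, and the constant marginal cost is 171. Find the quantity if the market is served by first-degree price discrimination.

Q = 236

Under first-degree price discrimination the firm charges each unit its demand price and produces up to where P = MC, i.e. Q = 236. Consumer surplus is zero; producer surplus equals total surplus.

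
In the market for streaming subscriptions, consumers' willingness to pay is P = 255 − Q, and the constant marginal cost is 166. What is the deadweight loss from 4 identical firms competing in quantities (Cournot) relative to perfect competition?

DWL = 158.42

Competitive firms price at marginal cost: P = 166, giving Q = 89.
Cournot with 4 identical firms: the symmetric best-response condition is 255 − 5q = 166. Each firm produces q = 17.8, total output Q = 71.2, price P = 183.8.
DWL is the triangle between Q = 71.2 and Q = 89: ½·(89 − 71.2)·(183.8 − 166) = 158.42.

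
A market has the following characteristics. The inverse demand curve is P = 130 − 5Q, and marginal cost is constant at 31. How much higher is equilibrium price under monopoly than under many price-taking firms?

Under competition P = MC = 31, so Q = (130 − 31)/5 = 19.8.
The monopolist equates marginal revenue to marginal cost: 130 − 10Q = 31, so Q = 9.9. From demand, P = 80.5.
Change in equilibrium price: 80.5 − 31 = 49.5.

P rises by 49.5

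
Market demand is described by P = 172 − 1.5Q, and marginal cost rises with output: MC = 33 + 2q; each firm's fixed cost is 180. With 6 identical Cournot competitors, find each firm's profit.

π_i = 129.136

In a 6-firm Cournot equilibrium, symmetry and the first-order condition give q = (172 − 33)/(12.5) = 11.12. So Q = 66.72 and P = 71.92.
Each firm's profit = 71.92·11.12 − (33·11.12 + ½·2·11.12²) − 180 = 129.136.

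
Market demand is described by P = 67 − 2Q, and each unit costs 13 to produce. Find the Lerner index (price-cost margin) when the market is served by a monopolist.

A monopolist chooses Q where MR = MC. MR = 67 − 4Q; setting this equal to 13 gives Q = 13.5 and P = 40.
Lerner index = (P − MC)/P = (40 − 13)/40 = 0.675.

Lerner index = 0.675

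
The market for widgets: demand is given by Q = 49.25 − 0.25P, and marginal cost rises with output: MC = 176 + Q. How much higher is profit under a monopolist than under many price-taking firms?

π rises by 15.68

Inverting demand: P = 197 − 4Q.
Under competition P = MC: 197 − 4Q = 176 + Q ⇒ Q = 4.2, P = 180.2.
Profit = 180.2·4.2 − (176·4.2 + ½·1·4.2²) = 8.82.
A monopolist chooses Q where MR = MC. MR = 197 − 8Q; setting this equal to 176 + Q gives Q = 7/3 and P = 563/3.
Profit = 563/3·7/3 − (176·7/3 + ½·1·(7/3)²) = 24.5.
Change in profit: 24.5 − 8.82 = 15.68.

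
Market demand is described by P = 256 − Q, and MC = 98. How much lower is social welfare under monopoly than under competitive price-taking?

TS falls by 3120.5

Competitive firms price at marginal cost: P = 98, giving Q = 158.
CS = ½·(256 − 98)·158 = 12482; PS = (98 − 98)·158 = 0; TS = 12482.
A monopolist chooses Q where MR = MC. MR = 256 − 2Q; setting this equal to 98 gives Q = 79 and P = 177.
CS = ½·(256 − 177)·79 = 3120.5; PS = (177 − 98)·79 = 6241; TS = 9361.5.
Change in social welfare: 9361.5 − 12482 = −3120.5.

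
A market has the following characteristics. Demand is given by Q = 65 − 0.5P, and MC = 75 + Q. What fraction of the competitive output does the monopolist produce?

Q_m/Q_c = 0.6

Inverting demand: P = 130 − 2Q.
Monopoly sets MR = MC: 130 − 4Q = 75 + Q ⇒ Q = 11, P = 130 − 2·11 = 108.
Under competition P = MC: 130 − 2Q = 75 + Q ⇒ Q = 55/3, P = 280/3.
Ratio Q_m/Q_c = 11/(55/3) = 0.6.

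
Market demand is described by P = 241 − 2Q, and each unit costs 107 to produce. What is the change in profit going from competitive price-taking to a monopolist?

π rises by 2244.5

Under competition P = MC = 107, so Q = (241 − 107)/2 = 67.
Profit = (107 − 107)·67 = 0.
Monopoly sets MR = MC: 241 − 4Q = 107 ⇒ Q = 33.5, P = 241 − 2·33.5 = 174.
Profit = (174 − 107)·33.5 = 2244.5.
Change in profit: 2244.5 − 0 = 2244.5.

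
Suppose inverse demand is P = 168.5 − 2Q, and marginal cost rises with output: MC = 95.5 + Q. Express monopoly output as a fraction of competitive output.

Q_m/Q_c = 0.6

A monopolist chooses Q where MR = MC. MR = 168.5 − 4Q; setting this equal to 95.5 + Q gives Q = 14.6 and P = 139.3.
Competitive equilibrium sets price equal to marginal cost: 168.5 − 2Q = 95.5 + Q, so Q = 73/3 and P = 719/6.
Ratio Q_m/Q_c = 14.6/(73/3) = 0.6.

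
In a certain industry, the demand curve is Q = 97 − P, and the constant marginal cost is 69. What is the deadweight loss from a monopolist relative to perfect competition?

Inverting demand: P = 97 − Q.
Under competition P = MC = 69, so Q = (97 − 69)/1 = 28.
Monopoly sets MR = MC: 97 − 2Q = 69 ⇒ Q = 14, P = 97 − 14 = 83.
DWL is the triangle between Q = 14 and Q = 28: ½·(28 − 14)·(83 − 69) = 98.

DWL = 98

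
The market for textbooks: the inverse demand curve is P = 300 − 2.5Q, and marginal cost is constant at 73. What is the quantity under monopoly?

Q = 45.4

Monopoly sets MR = MC: 300 − 5Q = 73 ⇒ Q = 45.4, P = 300 − 2.5·45.4 = 186.5.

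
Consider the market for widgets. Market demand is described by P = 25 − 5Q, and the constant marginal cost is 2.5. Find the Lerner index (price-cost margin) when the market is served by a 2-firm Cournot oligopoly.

In a 2-firm Cournot equilibrium, symmetry and the first-order condition give q = (25 − 2.5)/(15) = 1.5. So Q = 3 and P = 10.
Lerner index = (P − MC)/P = (10 − 2.5)/10 = 0.75.

Lerner index = 0.75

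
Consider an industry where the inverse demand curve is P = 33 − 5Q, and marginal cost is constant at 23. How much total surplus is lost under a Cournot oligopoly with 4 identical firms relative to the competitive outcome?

Under competition P = MC = 23, so Q = (33 − 23)/5 = 2.
In a 4-firm Cournot equilibrium, symmetry and the first-order condition give q = (33 − 23)/(25) = 0.4. So Q = 1.6 and P = 25.
DWL is the triangle between Q = 1.6 and Q = 2: ½·(2 − 1.6)·(25 − 23) = 0.4.

DWL = 0.4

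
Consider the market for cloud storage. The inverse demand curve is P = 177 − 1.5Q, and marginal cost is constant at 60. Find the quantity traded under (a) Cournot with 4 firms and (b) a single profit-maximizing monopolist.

Cournot with 4 identical firms: the symmetric best-response condition is 177 − 7.5q = 60. Each firm produces q = 15.6, total output Q = 62.4, price P = 83.4.
Monopoly sets MR = MC: 177 − 3Q = 60 ⇒ Q = 39, P = 177 − 1.5·39 = 118.5.

Cournot: Q = 62.4; Monopoly: Q = 39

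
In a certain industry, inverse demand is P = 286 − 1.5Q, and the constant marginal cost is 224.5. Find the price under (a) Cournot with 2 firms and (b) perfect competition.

In a 2-firm Cournot equilibrium, symmetry and the first-order condition give q = (286 − 224.5)/(4.5) = 41/3. So Q = 82/3 and P = 245.
Competitive firms price at marginal cost: P = 224.5, giving Q = 41.

Cournot: P = 245; Competition: P = 224.5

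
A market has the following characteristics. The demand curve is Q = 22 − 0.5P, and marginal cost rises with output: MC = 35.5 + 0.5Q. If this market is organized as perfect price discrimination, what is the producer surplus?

PS = 14.45

Inverting demand: P = 44 − 2Q.
A perfectly discriminating monopolist sells every unit with P(Q) ≥ MC(Q), so output equals the competitive quantity Q = 3.4. Each buyer pays their reservation price, so CS = 0 and the firm captures all surplus.
PS = ½·(44 − 35.5)·3.4 = 14.45.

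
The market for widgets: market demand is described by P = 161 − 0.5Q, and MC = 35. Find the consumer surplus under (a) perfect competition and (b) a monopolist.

Perfect competition: P = MC = 35, so 161 − 0.5Q = 35 and Q = 252.
CS = ½·(161 − 35)·252 = 15876.
The monopolist equates marginal revenue to marginal cost: 161 − Q = 35, so Q = 126. From demand, P = 98.
CS = ½·(161 − 98)·126 = 3969.

Competition: CS = 15876; Monopoly: CS = 3969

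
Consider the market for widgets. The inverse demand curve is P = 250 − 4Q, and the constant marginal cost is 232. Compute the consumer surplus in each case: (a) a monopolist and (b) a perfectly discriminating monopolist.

Monopoly: CS = 10.125; Perfect PD: CS = 0

Monopoly sets MR = MC: 250 − 8Q = 232 ⇒ Q = 2.25, P = 250 − 4·2.25 = 241.
CS = ½·(250 − 241)·2.25 = 10.125.
A perfectly discriminating monopolist sells every unit with P(Q) ≥ MC(Q), so output equals the competitive quantity Q = 4.5. Each buyer pays their reservation price, so CS = 0 and the firm captures all surplus.
CS = 0.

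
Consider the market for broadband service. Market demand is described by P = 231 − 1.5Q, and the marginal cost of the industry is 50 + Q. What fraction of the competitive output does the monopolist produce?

Q_m/Q_c = 0.625

The monopolist equates marginal revenue to marginal cost: 231 − 3Q = 50 + Q, so Q = 45.25. From demand, P = 163.125.
Competitive equilibrium sets price equal to marginal cost: 231 − 1.5Q = 50 + Q, so Q = 72.4 and P = 122.4.
Ratio Q_m/Q_c = 45.25/72.4 = 0.625.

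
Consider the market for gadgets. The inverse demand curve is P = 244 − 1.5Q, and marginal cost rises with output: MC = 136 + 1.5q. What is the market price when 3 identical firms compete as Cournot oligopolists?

Cournot with 3 identical firms: the symmetric best-response condition is 244 − 6q = 136 + 1.5q. Each firm produces q = 14.4, total output Q = 43.2, price P = 179.2.

P = 179.2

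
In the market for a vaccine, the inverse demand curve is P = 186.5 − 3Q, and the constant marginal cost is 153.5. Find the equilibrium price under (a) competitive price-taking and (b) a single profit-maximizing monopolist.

Under competition P = MC = 153.5, so Q = (186.5 − 153.5)/3 = 11.
The monopolist equates marginal revenue to marginal cost: 186.5 − 6Q = 153.5, so Q = 5.5. From demand, P = 170.

Competition: P = 153.5; Monopoly: P = 170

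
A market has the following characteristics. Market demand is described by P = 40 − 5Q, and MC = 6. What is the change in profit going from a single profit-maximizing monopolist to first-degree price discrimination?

The monopolist equates marginal revenue to marginal cost: 40 − 10Q = 6, so Q = 3.4. From demand, P = 23.
Profit = (23 − 6)·3.4 = 57.8.
Under first-degree price discrimination the firm charges each unit its demand price and produces up to where P = MC, i.e. Q = 6.8. Consumer surplus is zero; producer surplus equals total surplus.
PS equals the full surplus area, 115.6. Profit = 115.6 = 115.6.
Change in profit: 115.6 − 57.8 = 57.8.

Profit rises by 57.8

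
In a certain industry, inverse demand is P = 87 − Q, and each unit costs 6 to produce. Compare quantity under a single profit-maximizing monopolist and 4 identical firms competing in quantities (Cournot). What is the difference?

Quantity rises by 24.3

Monopoly sets MR = MC: 87 − 2Q = 6 ⇒ Q = 40.5, P = 87 − 40.5 = 46.5.
In a 4-firm Cournot equilibrium, symmetry and the first-order condition give q = (87 − 6)/(5) = 16.2. So Q = 64.8 and P = 22.2.
Change in quantity: 64.8 − 40.5 = 24.3.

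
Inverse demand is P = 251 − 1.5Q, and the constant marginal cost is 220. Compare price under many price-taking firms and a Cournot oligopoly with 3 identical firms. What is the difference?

Under competition P = MC = 220, so Q = (251 − 220)/1.5 = 62/3.
With 3 symmetric Cournot firms, each firm's FOC gives 251 − 6q = 220, so q = 31/6, Q = 3·31/6 = 15.5, and P = 227.75.
Change in price: 227.75 − 220 = 7.75.

Price rises by 7.75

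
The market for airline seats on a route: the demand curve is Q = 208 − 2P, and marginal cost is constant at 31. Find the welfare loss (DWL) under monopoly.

DWL = 1332.25

Inverting demand: P = 104 − 0.5Q.
Competitive firms price at marginal cost: P = 31, giving Q = 146.
Monopoly sets MR = MC: 104 − Q = 31 ⇒ Q = 73, P = 104 − 0.5·73 = 67.5.
DWL is the triangle between Q = 73 and Q = 146: ½·(146 − 73)·(67.5 − 31) = 1332.25.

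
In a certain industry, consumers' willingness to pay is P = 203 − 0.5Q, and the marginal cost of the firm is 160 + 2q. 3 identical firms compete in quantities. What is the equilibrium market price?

P = 186.875

In a 3-firm Cournot equilibrium, symmetry and the first-order condition give q = (203 − 160)/(4) = 10.75. So Q = 32.25 and P = 186.875.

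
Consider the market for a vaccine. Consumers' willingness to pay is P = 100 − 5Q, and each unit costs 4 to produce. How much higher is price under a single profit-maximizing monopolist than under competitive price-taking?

P rises by 48

Under competition P = MC = 4, so Q = (100 − 4)/5 = 19.2.
Monopoly sets MR = MC: 100 − 10Q = 4 ⇒ Q = 9.6, P = 100 − 5·9.6 = 52.
Change in price: 52 − 4 = 48.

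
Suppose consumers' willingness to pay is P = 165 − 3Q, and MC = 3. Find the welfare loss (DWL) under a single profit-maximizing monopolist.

Competitive firms price at marginal cost: P = 3, giving Q = 54.
A monopolist chooses Q where MR = MC. MR = 165 − 6Q; setting this equal to 3 gives Q = 27 and P = 84.
DWL is the triangle between Q = 27 and Q = 54: ½·(54 − 27)·(84 − 3) = 1093.5.

DWL = 1093.5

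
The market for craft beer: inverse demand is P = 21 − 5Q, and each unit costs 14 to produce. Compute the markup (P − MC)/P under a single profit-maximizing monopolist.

Lerner index = 0.2

Monopoly sets MR = MC: 21 − 10Q = 14 ⇒ Q = 0.7, P = 21 − 5·0.7 = 17.5.
Lerner index = (P − MC)/P = (17.5 − 14)/17.5 = 0.2.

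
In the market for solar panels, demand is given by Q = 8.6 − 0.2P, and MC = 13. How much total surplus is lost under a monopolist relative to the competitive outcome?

DWL = 22.5

Inverting demand: P = 43 − 5Q.
Competitive firms price at marginal cost: P = 13, giving Q = 6.
A monopolist chooses Q where MR = MC. MR = 43 − 10Q; setting this equal to 13 gives Q = 3 and P = 28.
DWL is the triangle between Q = 3 and Q = 6: ½·(6 − 3)·(28 − 13) = 22.5.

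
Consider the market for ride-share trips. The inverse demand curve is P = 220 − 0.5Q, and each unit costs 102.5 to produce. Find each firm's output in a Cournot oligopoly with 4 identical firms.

q_i = 47

In a 4-firm Cournot equilibrium, symmetry and the first-order condition give q = (220 − 102.5)/(2.5) = 47. So Q = 188 and P = 126.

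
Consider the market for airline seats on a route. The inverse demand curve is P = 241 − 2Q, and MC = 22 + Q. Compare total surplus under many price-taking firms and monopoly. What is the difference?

Competitive equilibrium sets price equal to marginal cost: 241 − 2Q = 22 + Q, so Q = 73 and P = 95.
CS = ½·(241 − 95)·73 = 5329; PS = (95·73 − 22·73 − ½·1·73²) = 2664.5; TS = 7993.5.
Monopoly sets MR = MC: 241 − 4Q = 22 + Q ⇒ Q = 43.8, P = 241 − 2·43.8 = 153.4.
CS = ½·(241 − 153.4)·43.8 = 1918.44; PS = (153.4·43.8 − 22·43.8 − ½·1·43.8²) = 4796.1; TS = 6714.54.
Change in total surplus: 6714.54 − 7993.5 = −1278.96.

Total surplus falls by 1278.96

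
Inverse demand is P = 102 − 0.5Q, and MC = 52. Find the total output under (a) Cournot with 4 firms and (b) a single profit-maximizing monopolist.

Cournot: Q = 80; Monopoly: Q = 50

In a 4-firm Cournot equilibrium, symmetry and the first-order condition give q = (102 − 52)/(2.5) = 20. So Q = 80 and P = 62.
A monopolist chooses Q where MR = MC. MR = 102 − Q; setting this equal to 52 gives Q = 50 and P = 77.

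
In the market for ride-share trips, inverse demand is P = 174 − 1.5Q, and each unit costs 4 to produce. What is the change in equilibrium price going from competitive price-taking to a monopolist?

Competitive firms price at marginal cost: P = 4, giving Q = 340/3.
A monopolist chooses Q where MR = MC. MR = 174 − 3Q; setting this equal to 4 gives Q = 170/3 and P = 89.
Change in equilibrium price: 89 − 4 = 85.

Equilibrium price rises by 85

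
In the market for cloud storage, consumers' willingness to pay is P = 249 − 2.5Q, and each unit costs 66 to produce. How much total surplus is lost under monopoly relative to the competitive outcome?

DWL = 1674.45

Competitive firms price at marginal cost: P = 66, giving Q = 73.2.
Monopoly sets MR = MC: 249 − 5Q = 66 ⇒ Q = 36.6, P = 249 − 2.5·36.6 = 157.5.
DWL is the triangle between Q = 36.6 and Q = 73.2: ½·(73.2 − 36.6)·(157.5 − 66) = 1674.45.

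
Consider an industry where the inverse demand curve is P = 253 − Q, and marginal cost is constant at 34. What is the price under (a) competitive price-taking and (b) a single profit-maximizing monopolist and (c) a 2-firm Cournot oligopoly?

Competition: P = 34; Monopoly: P = 143.5; Cournot: P = 107

Under competition P = MC = 34, so Q = (253 − 34)/1 = 219.
Monopoly sets MR = MC: 253 − 2Q = 34 ⇒ Q = 109.5, P = 253 − 109.5 = 143.5.
With 2 symmetric Cournot firms, each firm's FOC gives 253 − 3q = 34, so q = 73, Q = 2·73 = 146, and P = 107.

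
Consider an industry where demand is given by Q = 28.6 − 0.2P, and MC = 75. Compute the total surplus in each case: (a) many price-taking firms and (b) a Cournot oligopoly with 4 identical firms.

Competition: TS = 462.4; Cournot: TS = 443.904

Inverting demand: P = 143 − 5Q.
Competitive firms price at marginal cost: P = 75, giving Q = 13.6.
CS = ½·(143 − 75)·13.6 = 462.4; PS = (75 − 75)·13.6 = 0; TS = 462.4.
With 4 symmetric Cournot firms, each firm's FOC gives 143 − 25q = 75, so q = 2.72, Q = 4·2.72 = 10.88, and P = 88.6.
CS = ½·(143 − 88.6)·10.88 = 295.936; PS = (88.6 − 75)·10.88 = 147.968; TS = 443.904.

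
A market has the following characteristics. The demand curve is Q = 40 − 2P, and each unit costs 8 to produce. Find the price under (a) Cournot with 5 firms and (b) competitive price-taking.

Cournot: P = 10; Competition: P = 8

Inverting demand: P = 20 − 0.5Q.
In a 5-firm Cournot equilibrium, symmetry and the first-order condition give q = (20 − 8)/(3) = 4. So Q = 20 and P = 10.
Competitive firms price at marginal cost: P = 8, giving Q = 24.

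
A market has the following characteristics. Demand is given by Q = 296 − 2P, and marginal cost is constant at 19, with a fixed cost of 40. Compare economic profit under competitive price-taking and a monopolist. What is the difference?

π rises by 8320.5

Inverting demand: P = 148 − 0.5Q.
Perfect competition: P = MC = 19, so 148 − 0.5Q = 19 and Q = 258.
Profit = (19 − 19)·258 − 40 = −40.
Monopoly sets MR = MC: 148 − Q = 19 ⇒ Q = 129, P = 148 − 0.5·129 = 83.5.
Profit = (83.5 − 19)·129 − 40 = 8280.5.
Change in economic profit: 8280.5 − −40 = 8320.5.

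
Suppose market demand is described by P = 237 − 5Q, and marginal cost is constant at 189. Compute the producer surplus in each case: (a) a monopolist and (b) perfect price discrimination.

A monopolist chooses Q where MR = MC. MR = 237 − 10Q; setting this equal to 189 gives Q = 4.8 and P = 213.
PS = (213 − 189)·4.8 = 115.2.
A perfectly discriminating monopolist sells every unit with P(Q) ≥ MC(Q), so output equals the competitive quantity Q = 9.6. Each buyer pays their reservation price, so CS = 0 and the firm captures all surplus.
PS = ½·(237 − 189)·9.6 = 230.4.

Monopoly: PS = 115.2; Perfect PD: PS = 230.4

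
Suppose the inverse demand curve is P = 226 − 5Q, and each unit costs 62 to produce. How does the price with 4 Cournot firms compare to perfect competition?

Cournot: P = 94.8; Competition: P = 62

Cournot with 4 identical firms: the symmetric best-response condition is 226 − 25q = 62. Each firm produces q = 6.56, total output Q = 26.24, price P = 94.8.
Competitive firms price at marginal cost: P = 62, giving Q = 32.8.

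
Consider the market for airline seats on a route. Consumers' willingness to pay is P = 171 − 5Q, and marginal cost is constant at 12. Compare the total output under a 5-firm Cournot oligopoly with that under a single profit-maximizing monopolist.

In a 5-firm Cournot equilibrium, symmetry and the first-order condition give q = (171 − 12)/(30) = 5.3. So Q = 26.5 and P = 38.5.
Monopoly sets MR = MC: 171 − 10Q = 12 ⇒ Q = 15.9, P = 171 − 5·15.9 = 91.5.

Cournot: Q = 26.5; Monopoly: Q = 15.9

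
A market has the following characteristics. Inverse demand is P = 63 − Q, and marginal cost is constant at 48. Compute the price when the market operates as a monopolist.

P = 55.5

A monopolist chooses Q where MR = MC. MR = 63 − 2Q; setting this equal to 48 gives Q = 7.5 and P = 55.5.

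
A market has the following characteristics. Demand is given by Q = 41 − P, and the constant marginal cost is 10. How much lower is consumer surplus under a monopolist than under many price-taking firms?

CS falls by 360.375

Inverting demand: P = 41 − Q.
Under competition P = MC = 10, so Q = (41 − 10)/1 = 31.
CS = ½·(41 − 10)·31 = 480.5.
A monopolist chooses Q where MR = MC. MR = 41 − 2Q; setting this equal to 10 gives Q = 15.5 and P = 25.5.
CS = ½·(41 − 25.5)·15.5 = 120.125.
Change in consumer surplus: 120.125 − 480.5 = −360.375.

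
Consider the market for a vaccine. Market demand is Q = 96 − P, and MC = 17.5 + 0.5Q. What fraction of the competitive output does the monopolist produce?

Inverting demand: P = 96 − Q.
A monopolist chooses Q where MR = MC. MR = 96 − 2Q; setting this equal to 17.5 + 0.5Q gives Q = 31.4 and P = 64.6.
Under competition P = MC: 96 − Q = 17.5 + 0.5Q ⇒ Q = 157/3, P = 131/3.
Ratio Q_m/Q_c = 31.4/(157/3) = 0.6.

Q_m/Q_c = 0.6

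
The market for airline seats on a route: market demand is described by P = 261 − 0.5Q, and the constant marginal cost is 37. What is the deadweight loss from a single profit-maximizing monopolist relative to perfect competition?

DWL = 12544

Competitive firms price at marginal cost: P = 37, giving Q = 448.
The monopolist equates marginal revenue to marginal cost: 261 − Q = 37, so Q = 224. From demand, P = 149.
DWL is the triangle between Q = 224 and Q = 448: ½·(448 − 224)·(149 − 37) = 12544.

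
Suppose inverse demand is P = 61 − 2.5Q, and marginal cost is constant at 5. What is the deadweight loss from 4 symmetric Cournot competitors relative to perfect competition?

DWL = 25.088

Competitive firms price at marginal cost: P = 5, giving Q = 22.4.
Cournot with 4 identical firms: the symmetric best-response condition is 61 − 12.5q = 5. Each firm produces q = 4.48, total output Q = 17.92, price P = 16.2.
DWL is the triangle between Q = 17.92 and Q = 22.4: ½·(22.4 − 17.92)·(16.2 − 5) = 25.088.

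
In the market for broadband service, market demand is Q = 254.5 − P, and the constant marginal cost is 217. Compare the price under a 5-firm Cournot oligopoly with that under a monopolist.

Cournot: P = 223.25; Monopoly: P = 235.75

Inverting demand: P = 254.5 − Q.
With 5 symmetric Cournot firms, each firm's FOC gives 254.5 − 6q = 217, so q = 6.25, Q = 5·6.25 = 31.25, and P = 223.25.
Monopoly sets MR = MC: 254.5 − 2Q = 217 ⇒ Q = 18.75, P = 254.5 − 18.75 = 235.75.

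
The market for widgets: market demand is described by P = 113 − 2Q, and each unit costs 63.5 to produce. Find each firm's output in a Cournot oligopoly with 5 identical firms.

Cournot with 5 identical firms: the symmetric best-response condition is 113 − 12q = 63.5. Each firm produces q = 4.125, total output Q = 20.625, price P = 71.75.

q_i = 4.125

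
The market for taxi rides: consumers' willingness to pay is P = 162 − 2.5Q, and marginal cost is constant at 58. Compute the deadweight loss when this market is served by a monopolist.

Perfect competition: P = MC = 58, so 162 − 2.5Q = 58 and Q = 41.6.
The monopolist equates marginal revenue to marginal cost: 162 − 5Q = 58, so Q = 20.8. From demand, P = 110.
DWL is the triangle between Q = 20.8 and Q = 41.6: ½·(41.6 − 20.8)·(110 − 58) = 540.8.

DWL = 540.8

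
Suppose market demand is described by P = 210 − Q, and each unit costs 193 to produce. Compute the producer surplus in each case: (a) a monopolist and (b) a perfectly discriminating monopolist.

Monopoly: PS = 72.25; Perfect PD: PS = 144.5

Monopoly sets MR = MC: 210 − 2Q = 193 ⇒ Q = 8.5, P = 210 − 8.5 = 201.5.
PS = (201.5 − 193)·8.5 = 72.25.
Under first-degree price discrimination the firm charges each unit its demand price and produces up to where P = MC, i.e. Q = 17. Consumer surplus is zero; producer surplus equals total surplus.
PS = ½·(210 − 193)·17 = 144.5.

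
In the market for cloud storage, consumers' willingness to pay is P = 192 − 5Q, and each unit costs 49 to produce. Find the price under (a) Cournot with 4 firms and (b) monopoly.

Cournot: P = 77.6; Monopoly: P = 120.5

In a 4-firm Cournot equilibrium, symmetry and the first-order condition give q = (192 − 49)/(25) = 5.72. So Q = 22.88 and P = 77.6.
A monopolist chooses Q where MR = MC. MR = 192 − 10Q; setting this equal to 49 gives Q = 14.3 and P = 120.5.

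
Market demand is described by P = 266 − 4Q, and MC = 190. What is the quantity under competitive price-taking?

Q = 19

Perfect competition: P = MC = 190, so 266 − 4Q = 190 and Q = 19.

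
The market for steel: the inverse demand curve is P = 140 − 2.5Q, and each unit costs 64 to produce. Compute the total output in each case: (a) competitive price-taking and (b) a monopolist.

Under competition P = MC = 64, so Q = (140 − 64)/2.5 = 30.4.
The monopolist equates marginal revenue to marginal cost: 140 − 5Q = 64, so Q = 15.2. From demand, P = 102.

Competition: Q = 30.4; Monopoly: Q = 15.2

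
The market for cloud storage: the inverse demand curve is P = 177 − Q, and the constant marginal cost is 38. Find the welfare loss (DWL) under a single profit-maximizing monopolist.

Competitive firms price at marginal cost: P = 38, giving Q = 139.
A monopolist chooses Q where MR = MC. MR = 177 − 2Q; setting this equal to 38 gives Q = 69.5 and P = 107.5.
DWL is the triangle between Q = 69.5 and Q = 139: ½·(139 − 69.5)·(107.5 − 38) = 2415.125.

DWL = 2415.125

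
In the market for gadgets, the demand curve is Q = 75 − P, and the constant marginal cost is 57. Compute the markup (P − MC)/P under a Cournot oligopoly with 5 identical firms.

Lerner index = 0.05

Inverting demand: P = 75 − Q.
Cournot with 5 identical firms: the symmetric best-response condition is 75 − 6q = 57. Each firm produces q = 3, total output Q = 15, price P = 60.
Lerner index = (P − MC)/P = (60 − 57)/60 = 0.05.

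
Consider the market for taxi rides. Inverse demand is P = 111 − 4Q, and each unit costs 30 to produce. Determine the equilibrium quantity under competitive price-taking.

Q = 20.25

Competitive firms price at marginal cost: P = 30, giving Q = 20.25.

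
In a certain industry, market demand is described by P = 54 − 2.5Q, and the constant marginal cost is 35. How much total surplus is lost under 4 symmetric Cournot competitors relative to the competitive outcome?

Under competition P = MC = 35, so Q = (54 − 35)/2.5 = 7.6.
Cournot with 4 identical firms: the symmetric best-response condition is 54 − 12.5q = 35. Each firm produces q = 1.52, total output Q = 6.08, price P = 38.8.
DWL is the triangle between Q = 6.08 and Q = 7.6: ½·(7.6 − 6.08)·(38.8 − 35) = 2.888.

DWL = 2.888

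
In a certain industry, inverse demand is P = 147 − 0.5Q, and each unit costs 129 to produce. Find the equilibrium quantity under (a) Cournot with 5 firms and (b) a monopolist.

Cournot: Q = 30; Monopoly: Q = 18

With 5 symmetric Cournot firms, each firm's FOC gives 147 − 3q = 129, so q = 6, Q = 5·6 = 30, and P = 132.
A monopolist chooses Q where MR = MC. MR = 147 − Q; setting this equal to 129 gives Q = 18 and P = 138.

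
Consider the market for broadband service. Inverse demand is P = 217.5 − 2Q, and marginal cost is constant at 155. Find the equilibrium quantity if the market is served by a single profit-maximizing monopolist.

Q = 15.625

Monopoly sets MR = MC: 217.5 − 4Q = 155 ⇒ Q = 15.625, P = 217.5 − 2·15.625 = 186.25.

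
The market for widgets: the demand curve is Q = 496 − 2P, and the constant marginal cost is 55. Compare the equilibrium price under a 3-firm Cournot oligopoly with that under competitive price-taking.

Cournot: P = 103.25; Competition: P = 55

Inverting demand: P = 248 − 0.5Q.
With 3 symmetric Cournot firms, each firm's FOC gives 248 − 2q = 55, so q = 96.5, Q = 3·96.5 = 289.5, and P = 103.25.
Competitive firms price at marginal cost: P = 55, giving Q = 386.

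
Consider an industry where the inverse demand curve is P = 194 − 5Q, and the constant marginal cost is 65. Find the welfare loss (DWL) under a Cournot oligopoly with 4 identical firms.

DWL = 66.564

Perfect competition: P = MC = 65, so 194 − 5Q = 65 and Q = 25.8.
With 4 symmetric Cournot firms, each firm's FOC gives 194 − 25q = 65, so q = 5.16, Q = 4·5.16 = 20.64, and P = 90.8.
DWL is the triangle between Q = 20.64 and Q = 25.8: ½·(25.8 − 20.64)·(90.8 − 65) = 66.564.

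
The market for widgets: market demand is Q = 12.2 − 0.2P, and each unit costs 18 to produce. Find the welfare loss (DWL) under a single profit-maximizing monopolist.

DWL = 46.225

Inverting demand: P = 61 − 5Q.
Competitive firms price at marginal cost: P = 18, giving Q = 8.6.
The monopolist equates marginal revenue to marginal cost: 61 − 10Q = 18, so Q = 4.3. From demand, P = 39.5.
DWL is the triangle between Q = 4.3 and Q = 8.6: ½·(8.6 − 4.3)·(39.5 − 18) = 46.225.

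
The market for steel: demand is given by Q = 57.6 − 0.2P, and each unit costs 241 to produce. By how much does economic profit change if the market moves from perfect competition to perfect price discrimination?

Inverting demand: P = 288 − 5Q.
Under competition P = MC = 241, so Q = (288 − 241)/5 = 9.4.
Profit = (241 − 241)·9.4 = 0.
Under first-degree price discrimination the firm charges each unit its demand price and produces up to where P = MC, i.e. Q = 9.4. Consumer surplus is zero; producer surplus equals total surplus.
PS equals the full surplus area, 220.9. Profit = 220.9 = 220.9.
Change in economic profit: 220.9 − 0 = 220.9.

Economic profit rises by 220.9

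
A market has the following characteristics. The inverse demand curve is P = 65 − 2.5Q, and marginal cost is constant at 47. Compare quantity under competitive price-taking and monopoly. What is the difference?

Q falls by 3.6

Perfect competition: P = MC = 47, so 65 − 2.5Q = 47 and Q = 7.2.
The monopolist equates marginal revenue to marginal cost: 65 − 5Q = 47, so Q = 3.6. From demand, P = 56.
Change in quantity: 3.6 − 7.2 = −3.6.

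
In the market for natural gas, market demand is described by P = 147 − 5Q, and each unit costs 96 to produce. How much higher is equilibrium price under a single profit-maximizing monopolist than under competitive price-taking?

P rises by 25.5

Competitive firms price at marginal cost: P = 96, giving Q = 10.2.
Monopoly sets MR = MC: 147 − 10Q = 96 ⇒ Q = 5.1, P = 147 − 5·5.1 = 121.5.
Change in equilibrium price: 121.5 − 96 = 25.5.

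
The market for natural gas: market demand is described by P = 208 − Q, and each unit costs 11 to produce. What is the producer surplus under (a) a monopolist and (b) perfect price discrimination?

Monopoly: PS = 9702.25; Perfect PD: PS = 19404.5

The monopolist equates marginal revenue to marginal cost: 208 − 2Q = 11, so Q = 98.5. From demand, P = 109.5.
PS = (109.5 − 11)·98.5 = 9702.25.
With perfect price discrimination, output is the efficient level Q = 197 (where demand meets MC), but every buyer pays their willingness to pay: CS = 0 and PS = total surplus.
PS = ½·(208 − 11)·197 = 19404.5.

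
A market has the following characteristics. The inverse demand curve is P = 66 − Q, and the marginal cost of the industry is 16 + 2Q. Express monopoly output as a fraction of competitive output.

Q_m/Q_c = 0.75

A monopolist chooses Q where MR = MC. MR = 66 − 2Q; setting this equal to 16 + 2Q gives Q = 12.5 and P = 53.5.
Competitive equilibrium sets price equal to marginal cost: 66 − Q = 16 + 2Q, so Q = 50/3 and P = 148/3.
Ratio Q_m/Q_c = 12.5/(50/3) = 0.75.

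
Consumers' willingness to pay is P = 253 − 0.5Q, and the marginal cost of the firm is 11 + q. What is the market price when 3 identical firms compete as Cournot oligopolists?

P = 132

With 3 symmetric Cournot firms, each firm's FOC gives 253 − 2q = 11 + q, so q = 242/3, Q = 3·242/3 = 242, and P = 132.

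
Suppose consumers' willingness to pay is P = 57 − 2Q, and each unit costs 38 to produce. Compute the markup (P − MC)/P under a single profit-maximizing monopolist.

Monopoly sets MR = MC: 57 − 4Q = 38 ⇒ Q = 4.75, P = 57 − 2·4.75 = 47.5.
Lerner index = (P − MC)/P = (47.5 − 38)/47.5 = 0.2.

Lerner index = 0.2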